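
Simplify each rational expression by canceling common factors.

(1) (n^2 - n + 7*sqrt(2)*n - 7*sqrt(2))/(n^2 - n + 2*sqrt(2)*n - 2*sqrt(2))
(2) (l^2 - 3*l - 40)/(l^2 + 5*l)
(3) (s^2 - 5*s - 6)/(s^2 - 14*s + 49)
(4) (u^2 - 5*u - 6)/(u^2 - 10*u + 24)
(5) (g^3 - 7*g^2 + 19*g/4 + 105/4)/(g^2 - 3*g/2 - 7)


(1) = (n + 7*sqrt(2))/(n + 2*sqrt(2))
(2) = (l - 8)/l
(3) = (s^2 - 5*s - 6)/(s^2 - 14*s + 49)
(4) = (u + 1)/(u - 4)
(5) = (2*g^2 - 7*g - 15)/(2*g + 4)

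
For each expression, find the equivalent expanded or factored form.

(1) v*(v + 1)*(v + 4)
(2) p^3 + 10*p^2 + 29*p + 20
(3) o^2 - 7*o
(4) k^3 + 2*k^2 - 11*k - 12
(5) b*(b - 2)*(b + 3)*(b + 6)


(1) = v^3 + 5*v^2 + 4*v
(2) = (p + 1)*(p + 4)*(p + 5)
(3) = o*(o - 7)
(4) = (k - 3)*(k + 1)*(k + 4)
(5) = b^4 + 7*b^3 - 36*b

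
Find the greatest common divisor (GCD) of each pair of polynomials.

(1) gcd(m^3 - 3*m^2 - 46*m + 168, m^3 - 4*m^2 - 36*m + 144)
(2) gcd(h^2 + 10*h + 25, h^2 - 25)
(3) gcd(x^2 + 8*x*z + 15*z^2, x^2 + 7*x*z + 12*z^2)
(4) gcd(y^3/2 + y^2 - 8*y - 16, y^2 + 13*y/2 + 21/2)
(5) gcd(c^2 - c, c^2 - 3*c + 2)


(1) = gcd((m - 6)*(m - 4)*(m + 7), (m - 6)*(m - 4)*(m + 6)) = m^2 - 10*m + 24
(2) = h + 5
(3) = x + 3*z
(4) = gcd((y/2 + 1)*(y - 4)*(y + 4), (y + 3)*(y + 7/2)) = 1
(5) = gcd(c*(c - 1), (c - 2)*(c - 1)) = c - 1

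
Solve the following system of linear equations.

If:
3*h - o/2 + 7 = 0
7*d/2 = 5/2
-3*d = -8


Then:
No Solution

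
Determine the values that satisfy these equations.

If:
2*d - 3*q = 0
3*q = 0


Then:
d = 0
q = 0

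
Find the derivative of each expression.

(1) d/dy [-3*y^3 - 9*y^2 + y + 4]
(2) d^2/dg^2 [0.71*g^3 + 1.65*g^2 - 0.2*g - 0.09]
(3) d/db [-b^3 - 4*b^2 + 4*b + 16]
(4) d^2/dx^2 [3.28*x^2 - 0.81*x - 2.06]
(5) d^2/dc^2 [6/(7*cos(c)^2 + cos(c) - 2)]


(1) = -9*y^2 - 18*y + 1
(2) = 4.26*g + 3.3
(3) = -3*b^2 - 8*b + 4
(4) = 6.56000000000000
(5) = 6*(-196*sin(c)^4 + 155*sin(c)^2 + 97*cos(c)/4 - 21*cos(3*c)/4 + 71)/(-7*sin(c)^2 + cos(c) + 5)^3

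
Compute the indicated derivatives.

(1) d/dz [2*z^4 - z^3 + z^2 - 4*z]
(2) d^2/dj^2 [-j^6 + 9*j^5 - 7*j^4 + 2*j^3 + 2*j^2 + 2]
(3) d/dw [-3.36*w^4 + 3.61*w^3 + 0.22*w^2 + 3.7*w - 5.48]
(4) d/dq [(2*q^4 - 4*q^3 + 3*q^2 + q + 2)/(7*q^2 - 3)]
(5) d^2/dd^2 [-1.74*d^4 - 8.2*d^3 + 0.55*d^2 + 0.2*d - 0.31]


(1) = 8*z^3 - 3*z^2 + 2*z - 4
(2) = -30*j^4 + 180*j^3 - 84*j^2 + 12*j + 4
(3) = -13.44*w^3 + 10.83*w^2 + 0.44*w + 3.7
(4) = (28*q^5 - 28*q^4 - 24*q^3 + 29*q^2 - 46*q - 3)/(49*q^4 - 42*q^2 + 9)
(5) = -20.88*d^2 - 49.2*d + 1.1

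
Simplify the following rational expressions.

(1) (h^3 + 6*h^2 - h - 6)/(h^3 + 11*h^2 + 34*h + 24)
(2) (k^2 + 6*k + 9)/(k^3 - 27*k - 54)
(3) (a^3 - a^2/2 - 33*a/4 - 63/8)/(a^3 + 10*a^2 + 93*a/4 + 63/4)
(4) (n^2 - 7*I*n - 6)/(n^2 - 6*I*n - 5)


(1) = (h - 1)/(h + 4)
(2) = 1/(k - 6)
(3) = (2*a - 7)/(2*a + 14)
(4) = (n - 6*I)/(n - 5*I)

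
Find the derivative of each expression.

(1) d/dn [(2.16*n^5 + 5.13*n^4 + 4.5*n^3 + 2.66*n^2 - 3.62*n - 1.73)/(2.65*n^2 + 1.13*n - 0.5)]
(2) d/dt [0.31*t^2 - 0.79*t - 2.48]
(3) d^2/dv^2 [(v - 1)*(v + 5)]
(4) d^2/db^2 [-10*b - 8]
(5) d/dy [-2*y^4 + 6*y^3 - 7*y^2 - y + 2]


(1) = (17.172*n^6 + 36.9522*n^5 + 23.9157*n^4 - 0.09*n^3 + 5.8488*n^2 + 6.509*n + 3.7649)/(7.0225*n^4 + 5.989*n^3 - 1.3731*n^2 - 1.13*n + 0.25)
(2) = 0.62*t - 0.79
(3) = 2
(4) = 0
(5) = -8*y^3 + 18*y^2 - 14*y - 1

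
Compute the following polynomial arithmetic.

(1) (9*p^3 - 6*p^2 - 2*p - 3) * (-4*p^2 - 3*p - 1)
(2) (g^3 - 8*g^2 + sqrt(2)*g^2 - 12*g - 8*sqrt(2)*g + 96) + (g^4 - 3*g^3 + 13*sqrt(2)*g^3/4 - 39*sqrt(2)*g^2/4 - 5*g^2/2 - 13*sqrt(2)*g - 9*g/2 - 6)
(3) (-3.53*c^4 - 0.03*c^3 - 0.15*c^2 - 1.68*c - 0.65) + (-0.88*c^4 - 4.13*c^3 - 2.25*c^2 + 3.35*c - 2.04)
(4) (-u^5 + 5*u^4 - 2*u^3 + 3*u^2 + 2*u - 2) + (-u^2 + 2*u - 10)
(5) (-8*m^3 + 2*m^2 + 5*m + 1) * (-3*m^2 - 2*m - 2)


(1) = -36*p^5 - 3*p^4 + 17*p^3 + 24*p^2 + 11*p + 3
(2) = g^4 - 2*g^3 + 13*sqrt(2)*g^3/4 - 35*sqrt(2)*g^2/4 - 21*g^2/2 - 21*sqrt(2)*g - 33*g/2 + 90
(3) = -4.41*c^4 - 4.16*c^3 - 2.4*c^2 + 1.67*c - 2.69
(4) = -u^5 + 5*u^4 - 2*u^3 + 2*u^2 + 4*u - 12
(5) = 24*m^5 + 10*m^4 - 3*m^3 - 17*m^2 - 12*m - 2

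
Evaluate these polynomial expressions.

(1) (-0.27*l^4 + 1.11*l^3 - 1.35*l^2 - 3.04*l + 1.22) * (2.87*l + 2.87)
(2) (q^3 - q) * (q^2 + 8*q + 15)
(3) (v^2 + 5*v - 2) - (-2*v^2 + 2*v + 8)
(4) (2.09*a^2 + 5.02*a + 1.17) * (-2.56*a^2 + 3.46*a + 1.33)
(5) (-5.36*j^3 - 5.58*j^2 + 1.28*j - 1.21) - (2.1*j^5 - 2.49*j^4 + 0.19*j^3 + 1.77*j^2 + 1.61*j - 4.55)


(1) = -0.7749*l^5 + 2.4108*l^4 - 0.6888*l^3 - 12.5993*l^2 - 5.2234*l + 3.5014
(2) = q^5 + 8*q^4 + 14*q^3 - 8*q^2 - 15*q
(3) = 3*v^2 + 3*v - 10
(4) = -5.3504*a^4 - 5.6198*a^3 + 17.1537*a^2 + 10.7248*a + 1.5561
(5) = -2.1*j^5 + 2.49*j^4 - 5.55*j^3 - 7.35*j^2 - 0.33*j + 3.34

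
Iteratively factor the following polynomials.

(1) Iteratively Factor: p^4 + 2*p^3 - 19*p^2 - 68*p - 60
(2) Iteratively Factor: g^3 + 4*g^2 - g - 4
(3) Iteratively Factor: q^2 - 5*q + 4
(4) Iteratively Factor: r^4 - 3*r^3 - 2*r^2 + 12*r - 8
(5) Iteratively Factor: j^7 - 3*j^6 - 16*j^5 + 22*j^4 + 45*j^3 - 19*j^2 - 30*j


(1) = (p + 2)*(p^3 - 19*p - 30) = (p + 2)*(p + 3)*(p^2 - 3*p - 10) = (p - 5)*(p + 2)*(p + 3)*(p + 2)
(2) = (g - 1)*(g^2 + 5*g + 4) = (g - 1)*(g + 4)*(g + 1)
(3) = (q - 1)*(q - 4)
(4) = (r - 2)*(r^3 - r^2 - 4*r + 4) = (r - 2)^2*(r^2 + r - 2) = (r - 2)^2*(r - 1)*(r + 2)
(5) = (j)*(j^6 - 3*j^5 - 16*j^4 + 22*j^3 + 45*j^2 - 19*j - 30) = j*(j + 1)*(j^5 - 4*j^4 - 12*j^3 + 34*j^2 + 11*j - 30) = j*(j - 2)*(j + 1)*(j^4 - 2*j^3 - 16*j^2 + 2*j + 15) = j*(j - 5)*(j - 2)*(j + 1)*(j^3 + 3*j^2 - j - 3) = j*(j - 5)*(j - 2)*(j + 1)*(j + 3)*(j^2 - 1) = j*(j - 5)*(j - 2)*(j + 1)^2*(j + 3)*(j - 1)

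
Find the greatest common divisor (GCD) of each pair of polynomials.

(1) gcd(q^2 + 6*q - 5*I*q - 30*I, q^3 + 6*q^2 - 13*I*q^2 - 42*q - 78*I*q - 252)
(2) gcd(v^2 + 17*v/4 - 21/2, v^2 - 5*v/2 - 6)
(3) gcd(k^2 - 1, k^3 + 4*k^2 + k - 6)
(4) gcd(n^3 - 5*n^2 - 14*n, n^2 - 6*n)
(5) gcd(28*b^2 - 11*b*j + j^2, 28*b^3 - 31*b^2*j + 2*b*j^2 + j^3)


(1) = q + 6
(2) = gcd((v - 7/4)*(v + 6), (v - 4)*(v + 3/2)) = 1
(3) = k - 1
(4) = n
(5) = gcd((-7*b + j)*(-4*b + j), (-4*b + j)*(-b + j)*(7*b + j)) = 4*b - j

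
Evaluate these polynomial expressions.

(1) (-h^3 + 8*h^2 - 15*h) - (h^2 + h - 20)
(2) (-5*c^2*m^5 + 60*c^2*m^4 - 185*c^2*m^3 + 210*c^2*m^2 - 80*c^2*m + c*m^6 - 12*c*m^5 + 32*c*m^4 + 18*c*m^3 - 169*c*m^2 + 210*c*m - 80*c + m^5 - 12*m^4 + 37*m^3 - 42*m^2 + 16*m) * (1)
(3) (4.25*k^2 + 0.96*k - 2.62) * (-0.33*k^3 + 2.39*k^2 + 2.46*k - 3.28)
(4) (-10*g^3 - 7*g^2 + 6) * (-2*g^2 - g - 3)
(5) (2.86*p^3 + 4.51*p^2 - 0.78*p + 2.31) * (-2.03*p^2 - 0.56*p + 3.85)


(1) = -h^3 + 7*h^2 - 16*h + 20
(2) = -5*c^2*m^5 + 60*c^2*m^4 - 185*c^2*m^3 + 210*c^2*m^2 - 80*c^2*m + c*m^6 - 12*c*m^5 + 32*c*m^4 + 18*c*m^3 - 169*c*m^2 + 210*c*m - 80*c + m^5 - 12*m^4 + 37*m^3 - 42*m^2 + 16*m
(3) = -1.4025*k^5 + 9.8407*k^4 + 13.614*k^3 - 17.8402*k^2 - 9.594*k + 8.5936
(4) = 20*g^5 + 24*g^4 + 37*g^3 + 9*g^2 - 6*g - 18
(5) = -5.8058*p^5 - 10.7569*p^4 + 10.0688*p^3 + 13.111*p^2 - 4.2966*p + 8.8935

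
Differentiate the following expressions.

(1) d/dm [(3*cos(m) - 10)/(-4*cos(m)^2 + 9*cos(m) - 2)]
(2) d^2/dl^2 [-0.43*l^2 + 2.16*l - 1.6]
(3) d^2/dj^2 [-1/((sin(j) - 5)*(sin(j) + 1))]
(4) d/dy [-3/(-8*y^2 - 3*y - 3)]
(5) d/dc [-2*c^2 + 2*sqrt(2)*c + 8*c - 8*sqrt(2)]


(1) = (12*sin(m)^2 + 80*cos(m) - 96)*sin(m)/(4*cos(m)^2 - 9*cos(m) + 2)^2
(2) = -0.860000000000000
(3) = (49*sin(j) - sin(3*j) + 8*cos(2*j) - 50)/((sin(j) - 5)^3*(sin(j) + 1)^2)
(4) = 3*(-16*y - 3)/(8*y^2 + 3*y + 3)^2
(5) = -4*c + 2*sqrt(2) + 8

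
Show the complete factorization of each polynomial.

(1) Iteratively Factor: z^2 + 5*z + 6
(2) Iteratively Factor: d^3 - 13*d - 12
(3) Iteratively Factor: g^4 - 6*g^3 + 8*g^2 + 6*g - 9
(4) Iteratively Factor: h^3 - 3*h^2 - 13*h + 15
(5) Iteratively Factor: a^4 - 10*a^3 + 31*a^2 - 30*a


(1) = (z + 2)*(z + 3)
(2) = (d + 3)*(d^2 - 3*d - 4) = (d + 1)*(d + 3)*(d - 4)
(3) = (g - 3)*(g^3 - 3*g^2 - g + 3) = (g - 3)*(g - 1)*(g^2 - 2*g - 3) = (g - 3)^2*(g - 1)*(g + 1)
(4) = (h - 1)*(h^2 - 2*h - 15) = (h - 5)*(h - 1)*(h + 3)
(5) = (a - 5)*(a^3 - 5*a^2 + 6*a) = (a - 5)*(a - 2)*(a^2 - 3*a) = (a - 5)*(a - 3)*(a - 2)*(a)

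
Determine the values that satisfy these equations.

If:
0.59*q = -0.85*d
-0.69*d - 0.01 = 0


Then:
d = -0.01
q = 0.02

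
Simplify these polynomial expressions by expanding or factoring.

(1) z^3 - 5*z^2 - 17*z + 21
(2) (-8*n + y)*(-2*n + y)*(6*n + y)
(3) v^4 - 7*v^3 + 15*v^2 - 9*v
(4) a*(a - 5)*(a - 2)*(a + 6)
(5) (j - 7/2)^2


(1) = (z - 7)*(z - 1)*(z + 3)
(2) = 96*n^3 - 44*n^2*y - 4*n*y^2 + y^3
(3) = v*(v - 3)^2*(v - 1)
(4) = a^4 - a^3 - 32*a^2 + 60*a
(5) = j^2 - 7*j + 49/4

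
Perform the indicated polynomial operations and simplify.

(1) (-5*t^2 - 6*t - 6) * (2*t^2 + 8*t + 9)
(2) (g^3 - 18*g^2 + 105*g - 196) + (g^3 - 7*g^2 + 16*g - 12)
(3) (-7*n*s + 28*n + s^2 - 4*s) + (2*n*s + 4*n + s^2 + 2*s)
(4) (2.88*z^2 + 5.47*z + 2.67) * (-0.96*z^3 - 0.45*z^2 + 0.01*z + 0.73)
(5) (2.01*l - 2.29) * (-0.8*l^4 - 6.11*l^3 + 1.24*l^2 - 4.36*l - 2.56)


(1) = -10*t^4 - 52*t^3 - 105*t^2 - 102*t - 54
(2) = 2*g^3 - 25*g^2 + 121*g - 208
(3) = -5*n*s + 32*n + 2*s^2 - 2*s
(4) = -2.7648*z^5 - 6.5472*z^4 - 4.9959*z^3 + 0.9556*z^2 + 4.0198*z + 1.9491
(5) = -1.608*l^5 - 10.4491*l^4 + 16.4843*l^3 - 11.6032*l^2 + 4.8388*l + 5.8624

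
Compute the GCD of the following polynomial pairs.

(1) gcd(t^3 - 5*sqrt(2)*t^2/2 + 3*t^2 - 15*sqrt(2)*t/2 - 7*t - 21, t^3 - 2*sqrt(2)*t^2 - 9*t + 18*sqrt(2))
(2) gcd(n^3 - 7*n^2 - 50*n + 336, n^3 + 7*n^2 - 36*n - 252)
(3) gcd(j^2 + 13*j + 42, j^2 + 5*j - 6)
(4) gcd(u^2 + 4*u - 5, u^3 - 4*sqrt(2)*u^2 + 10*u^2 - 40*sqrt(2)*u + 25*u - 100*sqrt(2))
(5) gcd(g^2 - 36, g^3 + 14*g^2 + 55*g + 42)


(1) = t + 3
(2) = gcd((n - 8)*(n - 6)*(n + 7), (n - 6)*(n + 6)*(n + 7)) = n^2 + n - 42
(3) = gcd((j + 6)*(j + 7), (j - 1)*(j + 6)) = j + 6
(4) = gcd((u - 1)*(u + 5), (u + 5)^2*(u - 4*sqrt(2))) = u + 5
(5) = g + 6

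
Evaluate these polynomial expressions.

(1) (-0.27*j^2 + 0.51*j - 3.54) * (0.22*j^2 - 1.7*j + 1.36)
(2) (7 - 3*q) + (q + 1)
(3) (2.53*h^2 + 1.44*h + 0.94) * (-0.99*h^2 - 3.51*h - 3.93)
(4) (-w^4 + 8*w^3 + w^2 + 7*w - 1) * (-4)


(1) = -0.0594*j^4 + 0.5712*j^3 - 2.013*j^2 + 6.7116*j - 4.8144
(2) = 8 - 2*q
(3) = -2.5047*h^4 - 10.3059*h^3 - 15.9279*h^2 - 8.9586*h - 3.6942
(4) = 4*w^4 - 32*w^3 - 4*w^2 - 28*w + 4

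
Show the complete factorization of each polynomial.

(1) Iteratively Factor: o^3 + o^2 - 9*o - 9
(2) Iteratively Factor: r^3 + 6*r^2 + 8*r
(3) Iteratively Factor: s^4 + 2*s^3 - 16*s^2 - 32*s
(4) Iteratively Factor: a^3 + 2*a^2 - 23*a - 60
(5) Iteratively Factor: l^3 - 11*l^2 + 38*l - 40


(1) = (o + 1)*(o^2 - 9) = (o - 3)*(o + 1)*(o + 3)
(2) = (r + 2)*(r^2 + 4*r) = r*(r + 2)*(r + 4)
(3) = (s - 4)*(s^3 + 6*s^2 + 8*s) = (s - 4)*(s + 4)*(s^2 + 2*s) = s*(s - 4)*(s + 4)*(s + 2)
(4) = (a + 3)*(a^2 - a - 20) = (a + 3)*(a + 4)*(a - 5)
(5) = (l - 2)*(l^2 - 9*l + 20) = (l - 4)*(l - 2)*(l - 5)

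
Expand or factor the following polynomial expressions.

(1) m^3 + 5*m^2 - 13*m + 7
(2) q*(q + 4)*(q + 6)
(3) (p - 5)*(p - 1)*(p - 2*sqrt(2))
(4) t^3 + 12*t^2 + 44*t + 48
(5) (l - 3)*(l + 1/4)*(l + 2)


(1) = (m - 1)^2*(m + 7)
(2) = q^3 + 10*q^2 + 24*q
(3) = p^3 - 6*p^2 - 2*sqrt(2)*p^2 + 5*p + 12*sqrt(2)*p - 10*sqrt(2)
(4) = (t + 2)*(t + 4)*(t + 6)
(5) = l^3 - 3*l^2/4 - 25*l/4 - 3/2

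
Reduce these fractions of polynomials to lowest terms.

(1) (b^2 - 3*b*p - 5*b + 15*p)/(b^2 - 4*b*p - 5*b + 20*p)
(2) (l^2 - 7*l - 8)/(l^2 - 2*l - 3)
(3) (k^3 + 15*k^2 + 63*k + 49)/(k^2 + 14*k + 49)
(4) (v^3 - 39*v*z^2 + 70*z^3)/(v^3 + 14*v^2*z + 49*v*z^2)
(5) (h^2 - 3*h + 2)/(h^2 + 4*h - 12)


(1) = (-b + 3*p)/(-b + 4*p)
(2) = (l - 8)/(l - 3)
(3) = k + 1
(4) = (v^2 - 7*v*z + 10*z^2)/(v^2 + 7*v*z)
(5) = (h - 1)/(h + 6)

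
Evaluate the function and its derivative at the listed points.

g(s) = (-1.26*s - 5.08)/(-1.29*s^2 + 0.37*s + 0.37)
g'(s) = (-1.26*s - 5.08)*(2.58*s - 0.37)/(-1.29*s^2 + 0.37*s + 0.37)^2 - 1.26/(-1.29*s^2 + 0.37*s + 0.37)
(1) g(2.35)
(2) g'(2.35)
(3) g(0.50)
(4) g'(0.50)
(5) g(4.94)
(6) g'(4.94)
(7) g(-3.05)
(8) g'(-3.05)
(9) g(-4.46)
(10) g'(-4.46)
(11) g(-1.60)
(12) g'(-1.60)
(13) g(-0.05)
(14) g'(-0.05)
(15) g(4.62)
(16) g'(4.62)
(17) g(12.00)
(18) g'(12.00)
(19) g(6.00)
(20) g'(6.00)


(1) = 1.37
(2) = -1.11
(3) = -24.56
(4) = -102.60
(5) = 0.39
(6) = -0.12
(7) = 0.10
(8) = 0.16
(9) = -0.02
(10) = 0.04
(11) = 0.87
(12) = 1.47
(13) = -14.41
(14) = 17.02
(15) = 0.43
(16) = -0.14
(17) = 0.11
(18) = -0.01
(19) = 0.29
(20) = -0.07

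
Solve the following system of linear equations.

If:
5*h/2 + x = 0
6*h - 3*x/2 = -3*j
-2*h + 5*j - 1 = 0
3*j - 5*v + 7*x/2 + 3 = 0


Then:
h = -4/73
j = 13/73
v = 293/365
x = 10/73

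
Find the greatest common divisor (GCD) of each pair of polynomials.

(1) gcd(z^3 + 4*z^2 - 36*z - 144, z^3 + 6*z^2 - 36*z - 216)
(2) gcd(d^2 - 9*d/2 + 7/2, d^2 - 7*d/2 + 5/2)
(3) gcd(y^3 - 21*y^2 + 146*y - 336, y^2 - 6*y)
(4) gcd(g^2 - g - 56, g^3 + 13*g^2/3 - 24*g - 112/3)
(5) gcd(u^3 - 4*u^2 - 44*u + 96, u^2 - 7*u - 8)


(1) = z^2 - 36
(2) = d - 1
(3) = gcd((y - 8)*(y - 7)*(y - 6), y*(y - 6)) = y - 6
(4) = g + 7
(5) = u - 8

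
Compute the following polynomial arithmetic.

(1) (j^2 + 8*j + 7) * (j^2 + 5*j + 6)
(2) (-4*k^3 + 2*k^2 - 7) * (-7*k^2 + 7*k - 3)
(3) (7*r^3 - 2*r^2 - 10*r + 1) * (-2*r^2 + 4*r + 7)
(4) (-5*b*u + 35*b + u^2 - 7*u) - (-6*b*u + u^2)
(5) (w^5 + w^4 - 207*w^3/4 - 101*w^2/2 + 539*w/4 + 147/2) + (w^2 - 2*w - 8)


(1) = j^4 + 13*j^3 + 53*j^2 + 83*j + 42
(2) = 28*k^5 - 42*k^4 + 26*k^3 + 43*k^2 - 49*k + 21
(3) = -14*r^5 + 32*r^4 + 61*r^3 - 56*r^2 - 66*r + 7
(4) = b*u + 35*b - 7*u
(5) = w^5 + w^4 - 207*w^3/4 - 99*w^2/2 + 531*w/4 + 131/2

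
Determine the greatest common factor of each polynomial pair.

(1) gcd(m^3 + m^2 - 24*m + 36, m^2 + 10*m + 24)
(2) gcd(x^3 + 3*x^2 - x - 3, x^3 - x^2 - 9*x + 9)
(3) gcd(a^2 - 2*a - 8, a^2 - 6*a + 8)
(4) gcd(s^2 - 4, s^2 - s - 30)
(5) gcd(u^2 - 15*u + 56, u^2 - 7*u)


(1) = gcd((m - 3)*(m - 2)*(m + 6), (m + 4)*(m + 6)) = m + 6
(2) = x^2 + 2*x - 3
(3) = a - 4
(4) = gcd((s - 2)*(s + 2), (s - 6)*(s + 5)) = 1
(5) = u - 7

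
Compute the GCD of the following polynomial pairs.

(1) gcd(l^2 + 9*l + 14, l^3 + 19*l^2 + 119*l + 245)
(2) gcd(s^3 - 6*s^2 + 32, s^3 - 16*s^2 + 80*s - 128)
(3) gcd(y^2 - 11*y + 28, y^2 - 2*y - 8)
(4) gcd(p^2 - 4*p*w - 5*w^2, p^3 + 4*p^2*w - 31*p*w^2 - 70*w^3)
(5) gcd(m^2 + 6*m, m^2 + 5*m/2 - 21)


(1) = gcd((l + 2)*(l + 7), (l + 5)*(l + 7)^2) = l + 7
(2) = s^2 - 8*s + 16
(3) = gcd((y - 7)*(y - 4), (y - 4)*(y + 2)) = y - 4
(4) = p - 5*w
(5) = m + 6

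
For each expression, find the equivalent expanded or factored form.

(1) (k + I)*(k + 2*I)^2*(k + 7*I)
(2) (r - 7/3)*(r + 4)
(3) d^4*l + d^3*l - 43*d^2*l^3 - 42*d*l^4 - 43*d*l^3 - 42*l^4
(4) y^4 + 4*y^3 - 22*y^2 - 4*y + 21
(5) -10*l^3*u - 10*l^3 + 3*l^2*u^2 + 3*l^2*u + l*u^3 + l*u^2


(1) = k^4 + 12*I*k^3 - 43*k^2 - 60*I*k + 28
(2) = r^2 + 5*r/3 - 28/3
(3) = (d - 7*l)*(d + l)*(d + 6*l)*(d*l + l)
(4) = (y - 3)*(y - 1)*(y + 1)*(y + 7)
(5) = (-2*l + u)*(5*l + u)*(l*u + l)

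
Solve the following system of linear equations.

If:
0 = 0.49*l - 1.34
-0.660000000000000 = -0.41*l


Then:
No Solution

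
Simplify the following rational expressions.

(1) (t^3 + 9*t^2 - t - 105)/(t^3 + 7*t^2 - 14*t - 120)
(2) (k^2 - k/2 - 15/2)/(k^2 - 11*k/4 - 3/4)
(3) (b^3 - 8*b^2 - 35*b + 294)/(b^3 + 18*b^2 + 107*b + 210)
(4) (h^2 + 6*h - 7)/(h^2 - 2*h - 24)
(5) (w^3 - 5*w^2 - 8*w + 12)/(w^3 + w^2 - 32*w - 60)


(1) = (t^2 + 4*t - 21)/(t^2 + 2*t - 24)
(2) = (4*k + 10)/(4*k + 1)
(3) = (b^2 - 14*b + 49)/(b^2 + 12*b + 35)
(4) = (h^2 + 6*h - 7)/(h^2 - 2*h - 24)
(5) = (w - 1)/(w + 5)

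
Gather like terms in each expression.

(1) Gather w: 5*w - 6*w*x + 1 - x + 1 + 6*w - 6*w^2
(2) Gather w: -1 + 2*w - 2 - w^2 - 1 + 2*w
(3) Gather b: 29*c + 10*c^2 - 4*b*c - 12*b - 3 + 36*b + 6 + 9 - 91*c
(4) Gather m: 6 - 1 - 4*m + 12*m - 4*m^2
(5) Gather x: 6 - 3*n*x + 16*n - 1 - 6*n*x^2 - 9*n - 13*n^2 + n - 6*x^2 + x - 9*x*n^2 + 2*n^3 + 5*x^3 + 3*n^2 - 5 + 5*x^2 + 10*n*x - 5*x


(1) = -6*w^2 + w*(11 - 6*x) - x + 2
(2) = -w^2 + 4*w - 4
(3) = b*(24 - 4*c) + 10*c^2 - 62*c + 12
(4) = -4*m^2 + 8*m + 5
(5) = 2*n^3 - 10*n^2 + 8*n + 5*x^3 + x^2*(-6*n - 1) + x*(-9*n^2 + 7*n - 4)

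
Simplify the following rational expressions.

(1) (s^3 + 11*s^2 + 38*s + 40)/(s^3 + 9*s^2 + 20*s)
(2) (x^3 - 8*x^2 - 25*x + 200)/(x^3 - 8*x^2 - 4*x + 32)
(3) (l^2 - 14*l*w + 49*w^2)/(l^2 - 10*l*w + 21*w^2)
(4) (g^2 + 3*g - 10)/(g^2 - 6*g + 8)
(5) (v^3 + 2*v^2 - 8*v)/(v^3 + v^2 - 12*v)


(1) = (s + 2)/s
(2) = (x^2 - 25)/(x^2 - 4)
(3) = (-l + 7*w)/(-l + 3*w)
(4) = (g + 5)/(g - 4)
(5) = (v - 2)/(v - 3)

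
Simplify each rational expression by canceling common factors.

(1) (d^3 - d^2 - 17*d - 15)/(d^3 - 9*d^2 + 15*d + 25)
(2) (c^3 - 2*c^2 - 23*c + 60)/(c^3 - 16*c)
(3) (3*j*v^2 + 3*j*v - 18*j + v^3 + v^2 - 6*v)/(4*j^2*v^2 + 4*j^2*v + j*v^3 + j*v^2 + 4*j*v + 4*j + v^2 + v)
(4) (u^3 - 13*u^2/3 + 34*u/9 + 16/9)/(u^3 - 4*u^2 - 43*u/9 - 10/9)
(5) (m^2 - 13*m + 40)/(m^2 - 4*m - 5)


(1) = (d + 3)/(d - 5)
(2) = (c^2 + 2*c - 15)/(c^2 + 4*c)
(3) = (3*j*v^2 + 3*j*v - 18*j + v^3 + v^2 - 6*v)/(4*j^2*v^2 + 4*j^2*v + j*v^3 + j*v^2 + 4*j*v + 4*j + v^2 + v)
(4) = (3*u^2 - 14*u + 16)/(3*u^2 - 13*u - 10)
(5) = (m - 8)/(m + 1)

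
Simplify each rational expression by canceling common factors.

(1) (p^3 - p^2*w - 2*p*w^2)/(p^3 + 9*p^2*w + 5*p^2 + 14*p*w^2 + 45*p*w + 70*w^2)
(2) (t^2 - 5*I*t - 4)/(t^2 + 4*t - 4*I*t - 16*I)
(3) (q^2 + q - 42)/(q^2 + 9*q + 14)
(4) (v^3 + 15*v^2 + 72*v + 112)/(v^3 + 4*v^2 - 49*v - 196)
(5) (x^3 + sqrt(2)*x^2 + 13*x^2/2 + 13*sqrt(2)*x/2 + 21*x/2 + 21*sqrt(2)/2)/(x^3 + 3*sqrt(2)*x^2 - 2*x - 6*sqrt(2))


(1) = (p^3 - p^2*w - 2*p*w^2)/(p^3 + 9*p^2*w + 5*p^2 + 14*p*w^2 + 45*p*w + 70*w^2)
(2) = (t - I)/(t + 4)
(3) = (q - 6)/(q + 2)
(4) = (v + 4)/(v - 7)
(5) = (2*x^2 + 13*x + 21)/(2*x^2 + 4*sqrt(2)*x - 12)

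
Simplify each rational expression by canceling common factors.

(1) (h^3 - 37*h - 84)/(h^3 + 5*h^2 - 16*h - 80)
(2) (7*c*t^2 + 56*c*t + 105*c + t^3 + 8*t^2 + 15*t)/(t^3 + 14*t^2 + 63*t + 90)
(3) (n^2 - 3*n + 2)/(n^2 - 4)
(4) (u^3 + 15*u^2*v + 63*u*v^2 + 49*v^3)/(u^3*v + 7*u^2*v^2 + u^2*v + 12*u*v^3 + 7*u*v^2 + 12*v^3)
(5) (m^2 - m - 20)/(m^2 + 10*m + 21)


(1) = (h^2 - 4*h - 21)/(h^2 + h - 20)
(2) = (7*c + t)/(t + 6)
(3) = (n - 1)/(n + 2)
(4) = (u^3 + 15*u^2*v + 63*u*v^2 + 49*v^3)/(u^3*v + 7*u^2*v^2 + u^2*v + 12*u*v^3 + 7*u*v^2 + 12*v^3)
(5) = (m^2 - m - 20)/(m^2 + 10*m + 21)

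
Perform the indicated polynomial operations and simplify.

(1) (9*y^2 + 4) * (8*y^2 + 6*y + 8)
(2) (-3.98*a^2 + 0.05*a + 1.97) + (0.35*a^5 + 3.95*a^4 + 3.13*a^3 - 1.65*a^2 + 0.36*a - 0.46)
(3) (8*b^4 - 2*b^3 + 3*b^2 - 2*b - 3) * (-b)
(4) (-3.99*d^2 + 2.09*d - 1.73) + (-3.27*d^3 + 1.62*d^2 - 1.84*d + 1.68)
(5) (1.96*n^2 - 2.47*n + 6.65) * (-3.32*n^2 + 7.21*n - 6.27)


(1) = 72*y^4 + 54*y^3 + 104*y^2 + 24*y + 32
(2) = 0.35*a^5 + 3.95*a^4 + 3.13*a^3 - 5.63*a^2 + 0.41*a + 1.51
(3) = -8*b^5 + 2*b^4 - 3*b^3 + 2*b^2 + 3*b
(4) = -3.27*d^3 - 2.37*d^2 + 0.25*d - 0.05
(5) = -6.5072*n^4 + 22.332*n^3 - 52.1759*n^2 + 63.4334*n - 41.6955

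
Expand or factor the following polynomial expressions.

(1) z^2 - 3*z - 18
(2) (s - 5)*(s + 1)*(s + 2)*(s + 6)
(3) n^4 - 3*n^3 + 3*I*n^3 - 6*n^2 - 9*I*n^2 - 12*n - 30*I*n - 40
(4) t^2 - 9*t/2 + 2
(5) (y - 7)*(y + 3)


(1) = (z - 6)*(z + 3)
(2) = s^4 + 4*s^3 - 25*s^2 - 88*s - 60
(3) = (n - 5)*(n + 2)*(n - I)*(n + 4*I)
(4) = (t - 4)*(t - 1/2)
(5) = y^2 - 4*y - 21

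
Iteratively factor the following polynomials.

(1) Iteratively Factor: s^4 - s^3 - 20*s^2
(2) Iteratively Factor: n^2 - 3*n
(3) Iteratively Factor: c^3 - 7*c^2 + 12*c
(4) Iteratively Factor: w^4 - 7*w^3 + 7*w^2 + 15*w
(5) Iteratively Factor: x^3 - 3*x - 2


(1) = (s)*(s^3 - s^2 - 20*s) = s^2*(s^2 - s - 20) = s^2*(s + 4)*(s - 5)
(2) = (n - 3)*(n)
(3) = (c)*(c^2 - 7*c + 12) = c*(c - 3)*(c - 4)
(4) = (w - 5)*(w^3 - 2*w^2 - 3*w) = w*(w - 5)*(w^2 - 2*w - 3) = w*(w - 5)*(w + 1)*(w - 3)
(5) = (x - 2)*(x^2 + 2*x + 1) = (x - 2)*(x + 1)*(x + 1)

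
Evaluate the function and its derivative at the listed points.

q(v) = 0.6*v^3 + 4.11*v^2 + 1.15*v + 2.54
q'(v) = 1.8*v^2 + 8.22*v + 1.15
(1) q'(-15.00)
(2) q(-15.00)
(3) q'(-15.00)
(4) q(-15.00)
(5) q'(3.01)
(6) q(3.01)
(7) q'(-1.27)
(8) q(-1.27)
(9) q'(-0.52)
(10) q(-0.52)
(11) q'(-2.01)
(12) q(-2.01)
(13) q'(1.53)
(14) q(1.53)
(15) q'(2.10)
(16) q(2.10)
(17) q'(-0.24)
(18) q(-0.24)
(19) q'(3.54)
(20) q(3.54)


(1) = 282.85
(2) = -1114.96
(3) = 282.85
(4) = -1114.96
(5) = 42.20
(6) = 59.60
(7) = -6.39
(8) = 6.48
(9) = -2.64
(10) = 2.97
(11) = -8.10
(12) = 11.96
(13) = 17.94
(14) = 16.07
(15) = 26.35
(16) = 28.64
(17) = -0.72
(18) = 2.49
(19) = 52.81
(20) = 84.73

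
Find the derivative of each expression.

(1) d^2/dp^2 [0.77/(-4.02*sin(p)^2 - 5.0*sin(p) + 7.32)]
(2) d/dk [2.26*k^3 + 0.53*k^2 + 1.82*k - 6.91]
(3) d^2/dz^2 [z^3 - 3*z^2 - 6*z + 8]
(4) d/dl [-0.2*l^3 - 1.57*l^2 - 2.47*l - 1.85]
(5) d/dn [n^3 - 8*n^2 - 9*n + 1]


(1) = (49.774032*sin(p)^4 + 46.431*sin(p)^3 + 35.222264*sin(p)^2 - 64.68*sin(p) - 83.816656)/(4.02*sin(p)^2 + 5.0*sin(p) - 7.32)^3
(2) = 6.78*k^2 + 1.06*k + 1.82
(3) = 6*z - 6
(4) = -0.6*l^2 - 3.14*l - 2.47
(5) = 3*n^2 - 16*n - 9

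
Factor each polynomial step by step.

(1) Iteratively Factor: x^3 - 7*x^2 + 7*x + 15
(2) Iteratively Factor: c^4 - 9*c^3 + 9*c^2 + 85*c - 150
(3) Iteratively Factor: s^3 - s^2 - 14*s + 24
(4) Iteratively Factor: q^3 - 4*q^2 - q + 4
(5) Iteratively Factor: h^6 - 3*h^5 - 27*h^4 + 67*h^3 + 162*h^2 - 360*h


(1) = (x - 5)*(x^2 - 2*x - 3) = (x - 5)*(x + 1)*(x - 3)
(2) = (c - 5)*(c^3 - 4*c^2 - 11*c + 30) = (c - 5)*(c - 2)*(c^2 - 2*c - 15) = (c - 5)^2*(c - 2)*(c + 3)
(3) = (s - 3)*(s^2 + 2*s - 8) = (s - 3)*(s + 4)*(s - 2)
(4) = (q - 4)*(q^2 - 1) = (q - 4)*(q + 1)*(q - 1)
(5) = (h - 2)*(h^5 - h^4 - 29*h^3 + 9*h^2 + 180*h) = (h - 2)*(h + 4)*(h^4 - 5*h^3 - 9*h^2 + 45*h) = h*(h - 2)*(h + 4)*(h^3 - 5*h^2 - 9*h + 45) = h*(h - 2)*(h + 3)*(h + 4)*(h^2 - 8*h + 15) = h*(h - 3)*(h - 2)*(h + 3)*(h + 4)*(h - 5)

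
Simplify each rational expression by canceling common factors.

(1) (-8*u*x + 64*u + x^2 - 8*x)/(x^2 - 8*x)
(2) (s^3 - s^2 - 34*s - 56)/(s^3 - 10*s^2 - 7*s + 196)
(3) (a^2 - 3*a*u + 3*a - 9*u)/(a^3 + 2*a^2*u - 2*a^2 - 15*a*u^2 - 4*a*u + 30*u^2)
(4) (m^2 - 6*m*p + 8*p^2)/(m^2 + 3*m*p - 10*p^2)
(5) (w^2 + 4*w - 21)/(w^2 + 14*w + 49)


(1) = (-8*u + x)/x
(2) = (s + 2)/(s - 7)
(3) = (a + 3)/(a^2 + 5*a*u - 2*a - 10*u)
(4) = (m - 4*p)/(m + 5*p)
(5) = (w - 3)/(w + 7)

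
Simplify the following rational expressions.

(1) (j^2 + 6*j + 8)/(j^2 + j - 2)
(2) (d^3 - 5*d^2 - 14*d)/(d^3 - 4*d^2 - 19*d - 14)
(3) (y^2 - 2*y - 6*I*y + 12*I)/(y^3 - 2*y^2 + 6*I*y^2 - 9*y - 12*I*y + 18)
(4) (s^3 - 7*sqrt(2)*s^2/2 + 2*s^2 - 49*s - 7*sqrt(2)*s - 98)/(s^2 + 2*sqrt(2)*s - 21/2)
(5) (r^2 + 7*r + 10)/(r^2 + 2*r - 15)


(1) = (j + 4)/(j - 1)
(2) = d/(d + 1)
(3) = (y - 6*I)/(y^2 + 6*I*y - 9)
(4) = (4*s^2 + s*(8 - 28*sqrt(2)) - 56*sqrt(2))/(4*s - 6*sqrt(2))
(5) = (r + 2)/(r - 3)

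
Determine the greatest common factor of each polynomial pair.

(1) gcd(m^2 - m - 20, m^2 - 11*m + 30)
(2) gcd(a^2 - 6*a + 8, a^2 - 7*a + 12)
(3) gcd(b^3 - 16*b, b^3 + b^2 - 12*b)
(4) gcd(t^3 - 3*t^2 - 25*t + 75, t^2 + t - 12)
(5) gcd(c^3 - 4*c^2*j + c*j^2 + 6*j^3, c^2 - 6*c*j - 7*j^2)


(1) = gcd((m - 5)*(m + 4), (m - 6)*(m - 5)) = m - 5
(2) = a - 4
(3) = b^2 + 4*b
(4) = gcd((t - 5)*(t - 3)*(t + 5), (t - 3)*(t + 4)) = t - 3
(5) = gcd((c - 3*j)*(c - 2*j)*(c + j), (c - 7*j)*(c + j)) = c + j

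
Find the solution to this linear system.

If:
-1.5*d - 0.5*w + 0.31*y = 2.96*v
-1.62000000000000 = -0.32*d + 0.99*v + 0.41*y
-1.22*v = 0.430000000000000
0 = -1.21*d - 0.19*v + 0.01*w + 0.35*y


Then:
d = -1.06
v = -0.35
w = 2.82
y = -3.92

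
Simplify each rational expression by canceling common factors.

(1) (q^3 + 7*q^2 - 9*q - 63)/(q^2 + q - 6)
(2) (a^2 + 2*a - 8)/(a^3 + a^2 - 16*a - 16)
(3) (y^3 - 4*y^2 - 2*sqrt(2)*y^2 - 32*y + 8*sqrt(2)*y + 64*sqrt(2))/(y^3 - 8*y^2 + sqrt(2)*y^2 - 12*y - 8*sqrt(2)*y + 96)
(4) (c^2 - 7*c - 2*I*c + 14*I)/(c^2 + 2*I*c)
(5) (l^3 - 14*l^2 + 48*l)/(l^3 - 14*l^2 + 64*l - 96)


(1) = (q^2 + 4*q - 21)/(q - 2)
(2) = (a - 2)/(a^2 - 3*a - 4)
(3) = (y + 4)/(y + 3*sqrt(2))
(4) = (c^2 + c*(-7 - 2*I) + 14*I)/(c^2 + 2*I*c)
(5) = (l^2 - 8*l)/(l^2 - 8*l + 16)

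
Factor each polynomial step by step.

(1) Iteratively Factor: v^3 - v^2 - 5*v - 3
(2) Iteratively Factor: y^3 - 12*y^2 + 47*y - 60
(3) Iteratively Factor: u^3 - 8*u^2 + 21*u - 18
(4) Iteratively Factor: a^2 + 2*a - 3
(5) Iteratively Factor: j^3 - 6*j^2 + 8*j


(1) = (v - 3)*(v^2 + 2*v + 1) = (v - 3)*(v + 1)*(v + 1)
(2) = (y - 5)*(y^2 - 7*y + 12) = (y - 5)*(y - 3)*(y - 4)
(3) = (u - 2)*(u^2 - 6*u + 9) = (u - 3)*(u - 2)*(u - 3)
(4) = (a + 3)*(a - 1)
(5) = (j - 2)*(j^2 - 4*j) = j*(j - 2)*(j - 4)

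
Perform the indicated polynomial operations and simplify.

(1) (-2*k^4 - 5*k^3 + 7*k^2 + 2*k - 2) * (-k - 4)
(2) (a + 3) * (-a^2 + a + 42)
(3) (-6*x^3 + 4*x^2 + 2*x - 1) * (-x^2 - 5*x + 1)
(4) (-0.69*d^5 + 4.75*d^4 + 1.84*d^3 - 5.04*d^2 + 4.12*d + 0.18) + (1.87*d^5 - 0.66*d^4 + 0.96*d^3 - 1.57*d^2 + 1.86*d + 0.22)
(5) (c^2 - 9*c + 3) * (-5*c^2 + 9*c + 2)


(1) = 2*k^5 + 13*k^4 + 13*k^3 - 30*k^2 - 6*k + 8
(2) = -a^3 - 2*a^2 + 45*a + 126
(3) = 6*x^5 + 26*x^4 - 28*x^3 - 5*x^2 + 7*x - 1
(4) = 1.18*d^5 + 4.09*d^4 + 2.8*d^3 - 6.61*d^2 + 5.98*d + 0.4
(5) = -5*c^4 + 54*c^3 - 94*c^2 + 9*c + 6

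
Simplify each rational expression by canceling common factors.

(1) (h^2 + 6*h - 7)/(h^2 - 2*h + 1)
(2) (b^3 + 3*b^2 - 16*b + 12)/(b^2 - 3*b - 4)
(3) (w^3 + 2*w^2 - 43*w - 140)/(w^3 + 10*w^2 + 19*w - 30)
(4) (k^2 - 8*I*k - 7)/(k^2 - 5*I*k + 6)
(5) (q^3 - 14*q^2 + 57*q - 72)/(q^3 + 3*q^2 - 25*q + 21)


(1) = (h + 7)/(h - 1)
(2) = (b^3 + 3*b^2 - 16*b + 12)/(b^2 - 3*b - 4)
(3) = (w^2 - 3*w - 28)/(w^2 + 5*w - 6)
(4) = (k^2 - 8*I*k - 7)/(k^2 - 5*I*k + 6)
(5) = (q^2 - 11*q + 24)/(q^2 + 6*q - 7)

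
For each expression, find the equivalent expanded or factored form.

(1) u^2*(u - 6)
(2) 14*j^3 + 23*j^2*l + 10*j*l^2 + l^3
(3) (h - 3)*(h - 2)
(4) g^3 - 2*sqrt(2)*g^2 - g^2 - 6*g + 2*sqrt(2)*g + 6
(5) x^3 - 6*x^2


(1) = u^3 - 6*u^2
(2) = (j + l)*(2*j + l)*(7*j + l)
(3) = h^2 - 5*h + 6
(4) = (g - 1)*(g - 3*sqrt(2))*(g + sqrt(2))
(5) = x^2*(x - 6)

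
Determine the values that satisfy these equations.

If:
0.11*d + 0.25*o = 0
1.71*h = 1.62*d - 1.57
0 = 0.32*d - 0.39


Then:
d = 1.22
h = 0.24
o = -0.54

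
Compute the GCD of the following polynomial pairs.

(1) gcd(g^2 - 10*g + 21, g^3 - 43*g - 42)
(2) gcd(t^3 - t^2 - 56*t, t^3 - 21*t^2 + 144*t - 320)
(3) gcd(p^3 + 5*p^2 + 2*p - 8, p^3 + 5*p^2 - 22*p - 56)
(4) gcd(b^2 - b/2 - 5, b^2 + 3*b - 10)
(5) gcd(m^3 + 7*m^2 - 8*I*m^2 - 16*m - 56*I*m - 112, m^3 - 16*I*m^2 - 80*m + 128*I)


(1) = g - 7
(2) = t - 8
(3) = p + 2
(4) = 1
(5) = m^2 - 8*I*m - 16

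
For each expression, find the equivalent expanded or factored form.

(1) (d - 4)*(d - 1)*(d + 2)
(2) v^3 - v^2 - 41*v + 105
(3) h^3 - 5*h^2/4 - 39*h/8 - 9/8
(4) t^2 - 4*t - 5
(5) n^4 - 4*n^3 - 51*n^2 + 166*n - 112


(1) = d^3 - 3*d^2 - 6*d + 8
(2) = (v - 5)*(v - 3)*(v + 7)
(3) = (h - 3)*(h + 1/4)*(h + 3/2)
(4) = (t - 5)*(t + 1)
(5) = (n - 8)*(n - 2)*(n - 1)*(n + 7)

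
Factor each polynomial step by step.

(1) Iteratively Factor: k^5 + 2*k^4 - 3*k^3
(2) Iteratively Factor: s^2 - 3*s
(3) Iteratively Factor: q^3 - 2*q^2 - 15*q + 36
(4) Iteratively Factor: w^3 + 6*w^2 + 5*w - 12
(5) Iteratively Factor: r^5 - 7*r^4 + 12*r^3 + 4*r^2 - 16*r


(1) = (k)*(k^4 + 2*k^3 - 3*k^2) = k^2*(k^3 + 2*k^2 - 3*k) = k^2*(k - 1)*(k^2 + 3*k) = k^2*(k - 1)*(k + 3)*(k)
(2) = (s)*(s - 3)
(3) = (q - 3)*(q^2 + q - 12) = (q - 3)^2*(q + 4)
(4) = (w - 1)*(w^2 + 7*w + 12) = (w - 1)*(w + 3)*(w + 4)
(5) = (r - 2)*(r^4 - 5*r^3 + 2*r^2 + 8*r) = (r - 2)*(r + 1)*(r^3 - 6*r^2 + 8*r) = r*(r - 2)*(r + 1)*(r^2 - 6*r + 8) = r*(r - 2)^2*(r + 1)*(r - 4)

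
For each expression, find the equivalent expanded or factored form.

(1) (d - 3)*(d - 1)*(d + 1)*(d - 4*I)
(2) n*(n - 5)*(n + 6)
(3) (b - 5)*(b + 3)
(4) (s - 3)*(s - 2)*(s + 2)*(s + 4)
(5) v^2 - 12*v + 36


(1) = d^4 - 3*d^3 - 4*I*d^3 - d^2 + 12*I*d^2 + 3*d + 4*I*d - 12*I
(2) = n^3 + n^2 - 30*n
(3) = b^2 - 2*b - 15
(4) = s^4 + s^3 - 16*s^2 - 4*s + 48
(5) = (v - 6)^2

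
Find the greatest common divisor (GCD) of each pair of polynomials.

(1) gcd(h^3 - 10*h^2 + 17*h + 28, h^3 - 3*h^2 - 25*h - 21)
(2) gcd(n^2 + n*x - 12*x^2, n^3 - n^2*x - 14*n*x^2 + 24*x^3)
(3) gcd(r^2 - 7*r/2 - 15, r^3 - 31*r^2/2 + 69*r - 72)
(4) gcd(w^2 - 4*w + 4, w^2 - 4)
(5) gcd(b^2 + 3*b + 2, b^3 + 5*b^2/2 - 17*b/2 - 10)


(1) = h^2 - 6*h - 7
(2) = -n^2 - n*x + 12*x^2
(3) = gcd((r - 6)*(r + 5/2), (r - 8)*(r - 6)*(r - 3/2)) = r - 6
(4) = gcd((w - 2)^2, (w - 2)*(w + 2)) = w - 2
(5) = gcd((b + 1)*(b + 2), (b - 5/2)*(b + 1)*(b + 4)) = b + 1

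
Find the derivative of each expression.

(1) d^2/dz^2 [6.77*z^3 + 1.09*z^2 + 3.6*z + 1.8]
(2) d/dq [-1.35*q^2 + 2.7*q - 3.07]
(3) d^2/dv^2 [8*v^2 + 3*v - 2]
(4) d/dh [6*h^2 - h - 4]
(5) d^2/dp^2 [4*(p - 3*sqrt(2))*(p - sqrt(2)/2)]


(1) = 40.62*z + 2.18
(2) = 2.7 - 2.7*q
(3) = 16
(4) = 12*h - 1
(5) = 8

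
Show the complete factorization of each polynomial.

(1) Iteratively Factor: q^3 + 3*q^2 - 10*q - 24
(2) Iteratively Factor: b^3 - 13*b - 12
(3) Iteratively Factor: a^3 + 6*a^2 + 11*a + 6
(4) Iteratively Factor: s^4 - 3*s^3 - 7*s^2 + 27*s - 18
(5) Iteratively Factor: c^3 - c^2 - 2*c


(1) = (q - 3)*(q^2 + 6*q + 8) = (q - 3)*(q + 4)*(q + 2)
(2) = (b - 4)*(b^2 + 4*b + 3) = (b - 4)*(b + 3)*(b + 1)
(3) = (a + 2)*(a^2 + 4*a + 3) = (a + 1)*(a + 2)*(a + 3)
(4) = (s - 2)*(s^3 - s^2 - 9*s + 9) = (s - 2)*(s + 3)*(s^2 - 4*s + 3) = (s - 3)*(s - 2)*(s + 3)*(s - 1)
(5) = (c)*(c^2 - c - 2) = c*(c - 2)*(c + 1)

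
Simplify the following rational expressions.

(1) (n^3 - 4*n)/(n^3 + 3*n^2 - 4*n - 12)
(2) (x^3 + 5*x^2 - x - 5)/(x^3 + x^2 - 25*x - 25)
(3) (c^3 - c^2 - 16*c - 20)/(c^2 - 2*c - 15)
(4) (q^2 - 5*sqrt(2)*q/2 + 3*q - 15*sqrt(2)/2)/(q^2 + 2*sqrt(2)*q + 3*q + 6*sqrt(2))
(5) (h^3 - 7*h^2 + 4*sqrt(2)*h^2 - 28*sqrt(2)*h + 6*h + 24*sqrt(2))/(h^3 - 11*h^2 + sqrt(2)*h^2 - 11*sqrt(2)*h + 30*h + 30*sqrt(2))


(1) = n/(n + 3)
(2) = (x - 1)/(x - 5)
(3) = (c^2 + 4*c + 4)/(c + 3)
(4) = (2*q - 5*sqrt(2))/(2*q + 4*sqrt(2))
(5) = (h^2 + h*(-1 + 4*sqrt(2)) - 4*sqrt(2))/(h^2 + h*(-5 + sqrt(2)) - 5*sqrt(2))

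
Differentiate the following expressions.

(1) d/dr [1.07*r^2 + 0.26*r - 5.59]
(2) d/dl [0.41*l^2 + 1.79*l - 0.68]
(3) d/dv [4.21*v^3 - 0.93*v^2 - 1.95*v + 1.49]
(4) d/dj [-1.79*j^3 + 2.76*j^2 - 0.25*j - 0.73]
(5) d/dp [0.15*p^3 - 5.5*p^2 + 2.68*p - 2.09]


(1) = 2.14*r + 0.26
(2) = 0.82*l + 1.79
(3) = 12.63*v^2 - 1.86*v - 1.95
(4) = -5.37*j^2 + 5.52*j - 0.25
(5) = 0.45*p^2 - 11.0*p + 2.68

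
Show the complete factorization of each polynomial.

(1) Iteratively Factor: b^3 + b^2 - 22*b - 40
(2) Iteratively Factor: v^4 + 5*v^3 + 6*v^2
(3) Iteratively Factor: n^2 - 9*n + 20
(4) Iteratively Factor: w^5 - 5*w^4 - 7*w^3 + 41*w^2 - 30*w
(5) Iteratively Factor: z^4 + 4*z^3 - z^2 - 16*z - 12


(1) = (b + 2)*(b^2 - b - 20) = (b - 5)*(b + 2)*(b + 4)
(2) = (v + 3)*(v^3 + 2*v^2) = v*(v + 3)*(v^2 + 2*v) = v^2*(v + 3)*(v + 2)
(3) = (n - 4)*(n - 5)
(4) = (w)*(w^4 - 5*w^3 - 7*w^2 + 41*w - 30) = w*(w + 3)*(w^3 - 8*w^2 + 17*w - 10) = w*(w - 2)*(w + 3)*(w^2 - 6*w + 5) = w*(w - 5)*(w - 2)*(w + 3)*(w - 1)
(5) = (z - 2)*(z^3 + 6*z^2 + 11*z + 6) = (z - 2)*(z + 1)*(z^2 + 5*z + 6) = (z - 2)*(z + 1)*(z + 3)*(z + 2)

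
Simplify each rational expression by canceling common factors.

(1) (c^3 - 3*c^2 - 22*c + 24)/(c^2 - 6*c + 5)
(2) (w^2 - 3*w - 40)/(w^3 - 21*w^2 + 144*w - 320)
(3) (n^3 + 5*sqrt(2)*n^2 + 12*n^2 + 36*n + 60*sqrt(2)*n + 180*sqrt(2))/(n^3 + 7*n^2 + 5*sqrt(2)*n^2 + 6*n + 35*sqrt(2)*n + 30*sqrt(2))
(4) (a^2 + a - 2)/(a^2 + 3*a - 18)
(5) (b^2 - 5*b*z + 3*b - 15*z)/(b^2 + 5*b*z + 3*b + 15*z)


(1) = (c^2 - 2*c - 24)/(c - 5)
(2) = (w + 5)/(w^2 - 13*w + 40)
(3) = (n + 6)/(n + 1)
(4) = (a^2 + a - 2)/(a^2 + 3*a - 18)
(5) = (b - 5*z)/(b + 5*z)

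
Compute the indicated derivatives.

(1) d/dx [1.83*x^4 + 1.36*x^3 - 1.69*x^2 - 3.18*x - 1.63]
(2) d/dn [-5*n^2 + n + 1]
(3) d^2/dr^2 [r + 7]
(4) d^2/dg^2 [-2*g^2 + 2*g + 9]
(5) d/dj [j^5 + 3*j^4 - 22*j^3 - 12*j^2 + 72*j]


(1) = 7.32*x^3 + 4.08*x^2 - 3.38*x - 3.18
(2) = 1 - 10*n
(3) = 0
(4) = -4
(5) = 5*j^4 + 12*j^3 - 66*j^2 - 24*j + 72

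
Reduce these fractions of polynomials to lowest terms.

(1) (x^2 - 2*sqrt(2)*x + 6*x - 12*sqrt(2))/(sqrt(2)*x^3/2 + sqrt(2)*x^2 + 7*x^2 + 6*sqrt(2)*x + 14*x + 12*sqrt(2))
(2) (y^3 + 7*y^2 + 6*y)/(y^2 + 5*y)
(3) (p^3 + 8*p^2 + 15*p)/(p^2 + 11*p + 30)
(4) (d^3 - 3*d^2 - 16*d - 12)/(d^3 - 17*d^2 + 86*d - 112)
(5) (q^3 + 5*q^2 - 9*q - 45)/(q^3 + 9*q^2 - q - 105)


(1) = (2*x^2 + x*(12 - 4*sqrt(2)) - 24*sqrt(2))/(sqrt(2)*x^3 + x^2*(2*sqrt(2) + 14) + x*(12*sqrt(2) + 28) + 24*sqrt(2))
(2) = (y^2 + 7*y + 6)/(y + 5)
(3) = (p^2 + 3*p)/(p + 6)
(4) = (d^3 - 3*d^2 - 16*d - 12)/(d^3 - 17*d^2 + 86*d - 112)
(5) = (q + 3)/(q + 7)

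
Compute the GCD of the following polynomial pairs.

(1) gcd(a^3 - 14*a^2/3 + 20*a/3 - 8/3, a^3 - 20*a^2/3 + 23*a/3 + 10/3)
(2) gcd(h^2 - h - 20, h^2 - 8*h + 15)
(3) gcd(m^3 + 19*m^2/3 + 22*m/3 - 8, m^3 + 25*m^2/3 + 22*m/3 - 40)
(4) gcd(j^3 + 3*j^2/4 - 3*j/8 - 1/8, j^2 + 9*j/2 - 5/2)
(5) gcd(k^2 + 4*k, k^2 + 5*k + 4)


(1) = gcd((a - 2)^2*(a - 2/3), (a - 5)*(a - 2)*(a + 1/3)) = a - 2
(2) = gcd((h - 5)*(h + 4), (h - 5)*(h - 3)) = h - 5
(3) = m + 4
(4) = j - 1/2
(5) = gcd(k*(k + 4), (k + 1)*(k + 4)) = k + 4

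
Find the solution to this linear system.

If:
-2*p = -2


Then:
p = 1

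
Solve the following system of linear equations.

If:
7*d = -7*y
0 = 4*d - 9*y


Then:
d = 0
y = 0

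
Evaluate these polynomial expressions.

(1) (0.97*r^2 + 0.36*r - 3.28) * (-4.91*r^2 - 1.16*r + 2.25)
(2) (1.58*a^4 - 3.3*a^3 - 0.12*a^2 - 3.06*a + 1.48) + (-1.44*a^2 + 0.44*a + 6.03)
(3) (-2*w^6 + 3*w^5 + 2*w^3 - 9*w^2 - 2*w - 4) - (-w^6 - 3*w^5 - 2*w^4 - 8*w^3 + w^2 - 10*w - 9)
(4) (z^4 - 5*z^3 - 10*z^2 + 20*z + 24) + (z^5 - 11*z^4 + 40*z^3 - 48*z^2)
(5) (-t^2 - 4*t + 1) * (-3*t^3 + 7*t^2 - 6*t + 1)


(1) = -4.7627*r^4 - 2.8928*r^3 + 17.8697*r^2 + 4.6148*r - 7.38
(2) = 1.58*a^4 - 3.3*a^3 - 1.56*a^2 - 2.62*a + 7.51
(3) = -w^6 + 6*w^5 + 2*w^4 + 10*w^3 - 10*w^2 + 8*w + 5
(4) = z^5 - 10*z^4 + 35*z^3 - 58*z^2 + 20*z + 24
(5) = 3*t^5 + 5*t^4 - 25*t^3 + 30*t^2 - 10*t + 1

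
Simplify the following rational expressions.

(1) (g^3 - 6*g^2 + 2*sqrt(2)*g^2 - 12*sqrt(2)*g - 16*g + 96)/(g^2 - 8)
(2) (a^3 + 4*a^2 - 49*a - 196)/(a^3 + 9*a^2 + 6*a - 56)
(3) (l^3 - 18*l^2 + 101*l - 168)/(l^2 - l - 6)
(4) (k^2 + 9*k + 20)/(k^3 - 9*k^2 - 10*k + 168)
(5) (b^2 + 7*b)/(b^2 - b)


(1) = (g^2 + g*(-6 + 4*sqrt(2)) - 24*sqrt(2))/(g + 2*sqrt(2))
(2) = (a - 7)/(a - 2)
(3) = (l^2 - 15*l + 56)/(l + 2)
(4) = (k + 5)/(k^2 - 13*k + 42)
(5) = (b + 7)/(b - 1)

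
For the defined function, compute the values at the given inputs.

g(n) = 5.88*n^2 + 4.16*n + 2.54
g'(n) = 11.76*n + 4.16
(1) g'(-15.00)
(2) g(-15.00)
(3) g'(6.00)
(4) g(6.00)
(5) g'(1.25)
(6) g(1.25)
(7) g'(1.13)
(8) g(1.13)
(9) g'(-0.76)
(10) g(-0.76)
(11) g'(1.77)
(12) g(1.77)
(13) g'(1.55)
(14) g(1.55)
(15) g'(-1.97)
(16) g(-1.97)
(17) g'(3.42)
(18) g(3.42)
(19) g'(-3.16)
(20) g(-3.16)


(1) = -172.24
(2) = 1263.14
(3) = 74.72
(4) = 239.18
(5) = 18.86
(6) = 16.93
(7) = 17.45
(8) = 14.75
(9) = -4.78
(10) = 2.77
(11) = 24.98
(12) = 28.32
(13) = 22.39
(14) = 23.11
(15) = -19.01
(16) = 17.16
(17) = 44.38
(18) = 85.54
(19) = -33.00
(20) = 48.11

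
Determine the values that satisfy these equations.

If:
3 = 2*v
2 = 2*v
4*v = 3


Then:
No Solution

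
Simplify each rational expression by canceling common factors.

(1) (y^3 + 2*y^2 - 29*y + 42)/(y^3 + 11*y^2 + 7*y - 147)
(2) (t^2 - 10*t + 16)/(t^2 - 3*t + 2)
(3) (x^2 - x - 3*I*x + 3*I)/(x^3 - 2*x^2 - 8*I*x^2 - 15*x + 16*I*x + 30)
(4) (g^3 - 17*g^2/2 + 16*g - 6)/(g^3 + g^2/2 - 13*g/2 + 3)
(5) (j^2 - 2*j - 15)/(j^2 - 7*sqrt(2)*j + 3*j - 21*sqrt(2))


(1) = (y - 2)/(y + 7)
(2) = (t - 8)/(t - 1)
(3) = (x - 1)/(x^2 + x*(-2 - 5*I) + 10*I)
(4) = (g - 6)/(g + 3)
(5) = (j - 5)/(j - 7*sqrt(2))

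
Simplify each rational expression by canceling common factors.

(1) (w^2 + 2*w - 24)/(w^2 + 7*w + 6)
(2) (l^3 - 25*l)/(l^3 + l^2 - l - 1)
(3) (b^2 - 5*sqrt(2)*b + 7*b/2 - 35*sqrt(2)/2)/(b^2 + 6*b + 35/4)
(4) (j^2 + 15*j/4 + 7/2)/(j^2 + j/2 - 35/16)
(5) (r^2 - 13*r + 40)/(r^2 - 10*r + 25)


(1) = (w - 4)/(w + 1)
(2) = (l^3 - 25*l)/(l^3 + l^2 - l - 1)
(3) = (8*b - 40*sqrt(2))/(8*b + 20)
(4) = (4*j + 8)/(4*j - 5)
(5) = (r - 8)/(r - 5)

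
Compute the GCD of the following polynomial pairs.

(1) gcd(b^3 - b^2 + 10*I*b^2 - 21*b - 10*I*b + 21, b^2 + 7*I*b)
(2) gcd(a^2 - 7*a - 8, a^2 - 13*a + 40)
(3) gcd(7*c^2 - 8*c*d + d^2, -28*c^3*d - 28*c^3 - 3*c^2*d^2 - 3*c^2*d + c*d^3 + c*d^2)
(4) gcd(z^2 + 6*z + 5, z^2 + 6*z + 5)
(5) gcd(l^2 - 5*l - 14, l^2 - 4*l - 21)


(1) = gcd((b - 1)*(b + 3*I)*(b + 7*I), b*(b + 7*I)) = b + 7*I
(2) = a - 8
(3) = gcd((-7*c + d)*(-c + d), (-7*c + d)*(4*c + d)*(c*d + c)) = 7*c - d
(4) = z^2 + 6*z + 5
(5) = gcd((l - 7)*(l + 2), (l - 7)*(l + 3)) = l - 7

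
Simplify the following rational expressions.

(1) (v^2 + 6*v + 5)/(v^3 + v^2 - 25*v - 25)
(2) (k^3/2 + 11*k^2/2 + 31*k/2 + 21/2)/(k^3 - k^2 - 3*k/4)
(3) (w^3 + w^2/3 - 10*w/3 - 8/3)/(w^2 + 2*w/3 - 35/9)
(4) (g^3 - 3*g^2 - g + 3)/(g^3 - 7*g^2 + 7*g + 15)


(1) = 1/(v - 5)
(2) = (2*k^3 + 22*k^2 + 62*k + 42)/(4*k^3 - 4*k^2 - 3*k)
(3) = (9*w^3 + 3*w^2 - 30*w - 24)/(9*w^2 + 6*w - 35)
(4) = (g - 1)/(g - 5)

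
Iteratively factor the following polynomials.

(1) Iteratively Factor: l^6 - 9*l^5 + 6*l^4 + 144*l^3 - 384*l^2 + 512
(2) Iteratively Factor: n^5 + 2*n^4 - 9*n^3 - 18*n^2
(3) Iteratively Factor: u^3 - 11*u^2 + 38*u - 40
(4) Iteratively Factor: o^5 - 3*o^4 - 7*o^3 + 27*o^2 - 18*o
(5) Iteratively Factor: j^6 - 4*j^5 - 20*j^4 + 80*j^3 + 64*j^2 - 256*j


(1) = (l + 4)*(l^5 - 13*l^4 + 58*l^3 - 88*l^2 - 32*l + 128) = (l - 4)*(l + 4)*(l^4 - 9*l^3 + 22*l^2 - 32) = (l - 4)^2*(l + 4)*(l^3 - 5*l^2 + 2*l + 8) = (l - 4)^2*(l - 2)*(l + 4)*(l^2 - 3*l - 4) = (l - 4)^3*(l - 2)*(l + 4)*(l + 1)
(2) = (n + 3)*(n^4 - n^3 - 6*n^2) = (n + 2)*(n + 3)*(n^3 - 3*n^2) = n*(n + 2)*(n + 3)*(n^2 - 3*n) = n^2*(n + 2)*(n + 3)*(n - 3)
(3) = (u - 2)*(u^2 - 9*u + 20) = (u - 5)*(u - 2)*(u - 4)
(4) = (o + 3)*(o^4 - 6*o^3 + 11*o^2 - 6*o) = (o - 2)*(o + 3)*(o^3 - 4*o^2 + 3*o) = (o - 2)*(o - 1)*(o + 3)*(o^2 - 3*o) = (o - 3)*(o - 2)*(o - 1)*(o + 3)*(o)
(5) = (j - 4)*(j^5 - 20*j^3 + 64*j) = (j - 4)*(j - 2)*(j^4 + 2*j^3 - 16*j^2 - 32*j) = (j - 4)^2*(j - 2)*(j^3 + 6*j^2 + 8*j) = (j - 4)^2*(j - 2)*(j + 4)*(j^2 + 2*j) = (j - 4)^2*(j - 2)*(j + 2)*(j + 4)*(j)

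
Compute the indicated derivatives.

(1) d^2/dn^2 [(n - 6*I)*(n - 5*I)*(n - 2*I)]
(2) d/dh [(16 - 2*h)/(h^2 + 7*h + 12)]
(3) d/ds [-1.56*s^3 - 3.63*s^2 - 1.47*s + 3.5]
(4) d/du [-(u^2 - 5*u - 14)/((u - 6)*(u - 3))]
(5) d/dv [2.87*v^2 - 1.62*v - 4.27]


(1) = 6*n - 26*I
(2) = 2*(h^2 - 16*h - 68)/(h^4 + 14*h^3 + 73*h^2 + 168*h + 144)
(3) = -4.68*s^2 - 7.26*s - 1.47
(4) = 4*(u^2 - 16*u + 54)/(u^4 - 18*u^3 + 117*u^2 - 324*u + 324)
(5) = 5.74*v - 1.62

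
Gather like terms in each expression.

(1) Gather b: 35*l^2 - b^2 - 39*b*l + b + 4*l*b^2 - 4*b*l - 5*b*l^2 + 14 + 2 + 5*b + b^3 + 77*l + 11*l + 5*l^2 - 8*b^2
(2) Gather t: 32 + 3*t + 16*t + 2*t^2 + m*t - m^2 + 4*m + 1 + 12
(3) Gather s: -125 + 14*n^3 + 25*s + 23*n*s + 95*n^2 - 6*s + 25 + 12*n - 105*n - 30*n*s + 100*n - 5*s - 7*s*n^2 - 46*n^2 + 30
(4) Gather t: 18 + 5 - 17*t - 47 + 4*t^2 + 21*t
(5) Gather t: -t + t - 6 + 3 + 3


(1) = b^3 + b^2*(4*l - 9) + b*(-5*l^2 - 43*l + 6) + 40*l^2 + 88*l + 16
(2) = -m^2 + 4*m + 2*t^2 + t*(m + 19) + 45
(3) = 14*n^3 + 49*n^2 + 7*n + s*(-7*n^2 - 7*n + 14) - 70
(4) = 4*t^2 + 4*t - 24
(5) = 0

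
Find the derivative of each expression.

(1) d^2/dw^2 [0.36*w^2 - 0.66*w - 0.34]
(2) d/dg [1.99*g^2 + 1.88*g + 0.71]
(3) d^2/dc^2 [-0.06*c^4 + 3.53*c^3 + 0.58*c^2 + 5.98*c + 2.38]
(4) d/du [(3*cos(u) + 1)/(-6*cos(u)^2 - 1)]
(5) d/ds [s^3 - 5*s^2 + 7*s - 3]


(1) = 0.720000000000000
(2) = 3.98*g + 1.88
(3) = -0.72*c^2 + 21.18*c + 1.16
(4) = 3*(-6*cos(u)^2 - 4*cos(u) + 1)*sin(u)/(6*sin(u)^2 - 7)^2
(5) = 3*s^2 - 10*s + 7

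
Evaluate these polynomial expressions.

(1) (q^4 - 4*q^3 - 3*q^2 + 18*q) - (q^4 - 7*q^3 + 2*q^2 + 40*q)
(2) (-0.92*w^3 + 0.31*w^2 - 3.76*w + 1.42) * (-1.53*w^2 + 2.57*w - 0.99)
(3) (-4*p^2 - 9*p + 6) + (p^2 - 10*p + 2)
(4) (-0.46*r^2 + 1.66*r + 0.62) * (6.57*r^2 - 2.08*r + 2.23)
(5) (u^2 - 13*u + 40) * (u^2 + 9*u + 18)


(1) = 3*q^3 - 5*q^2 - 22*q
(2) = 1.4076*w^5 - 2.8387*w^4 + 7.4603*w^3 - 12.1427*w^2 + 7.3718*w - 1.4058
(3) = -3*p^2 - 19*p + 8
(4) = -3.0222*r^4 + 11.863*r^3 - 0.4052*r^2 + 2.4122*r + 1.3826
(5) = u^4 - 4*u^3 - 59*u^2 + 126*u + 720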